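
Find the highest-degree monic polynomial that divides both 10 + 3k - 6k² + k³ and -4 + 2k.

By polynomial division,
  k³ - 6k² + 3k + 10 = ((1/2)k² - 2k - 5/2)(2k - 4) + (0)
Last nonzero remainder: 2k - 4. Dividing through by 2 gives the monic gcd k - 2.

-2 + k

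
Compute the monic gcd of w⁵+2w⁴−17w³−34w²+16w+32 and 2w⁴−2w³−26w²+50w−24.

w²+3w−4

Apply the Euclidean algorithm:
  w⁵+2w⁴−17w³−34w²+16w+32 = ((1/2)w+3/2)(2w⁴−2w³−26w²+50w−24) + (−w³−20w²−47w+68)
  2w⁴−2w³−26w²+50w−24 = (−2w+42)(−w³−20w²−47w+68) + (720w²+2160w−2880)
  −w³−20w²−47w+68 = (−(1/720)w−17/720)(720w²+2160w−2880) + (0)
Last nonzero remainder: 720w²+2160w−2880. Dividing through by 720 gives the monic gcd w²+3w−4.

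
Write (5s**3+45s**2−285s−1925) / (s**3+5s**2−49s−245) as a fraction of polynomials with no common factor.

(5s+55)/(s+7)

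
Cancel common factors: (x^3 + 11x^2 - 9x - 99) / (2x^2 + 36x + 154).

(x^2 - 9)/(2x + 14)

Repeated division with remainder:
  x^3 + 11x^2 - 9x - 99 = ((1/2)x - 7/2)(2x^2 + 36x + 154) + (40x + 440)
  2x^2 + 36x + 154 = ((1/20)x + 7/20)(40x + 440) + (0)
Last nonzero remainder: 40x + 440. Dividing through by 40 gives the monic gcd x + 11.
Cancel x + 11 from numerator and denominator to get the reduced form.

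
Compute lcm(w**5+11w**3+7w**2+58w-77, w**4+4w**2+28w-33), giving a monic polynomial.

Repeated division with remainder:
  w**5+11w**3+7w**2+58w-77 = (w)(w**4+4w**2+28w-33) + (7w**3-21w**2+91w-77)
  w**4+4w**2+28w-33 = ((1/7)w+3/7)(7w**3-21w**2+91w-77) + (0)
Last nonzero remainder: 7w**3-21w**2+91w-77. Dividing through by 7 gives the monic gcd w**3-3w**2+13w-11.
Then lcm(f, g) = f·g / gcd(f, g); expanding and making the result monic gives the answer.

w**6+3w**5+11w**4+40w**3+79w**2+97w-231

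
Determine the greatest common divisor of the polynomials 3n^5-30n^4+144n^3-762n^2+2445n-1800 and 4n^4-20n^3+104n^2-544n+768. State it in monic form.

Euclidean algorithm in ℚ[n]:
  3n^5-30n^4+144n^3-762n^2+2445n-1800 = ((3/4)n-15/4)(4n^4-20n^3+104n^2-544n+768) + (-9n^3+36n^2-171n+1080)
  4n^4-20n^3+104n^2-544n+768 = (-(4/9)n+4/9)(-9n^3+36n^2-171n+1080) + (12n^2+12n+288)
  -9n^3+36n^2-171n+1080 = (-(3/4)n+15/4)(12n^2+12n+288) + (0)
Last nonzero remainder: 12n^2+12n+288. Dividing through by 12 gives the monic gcd n^2+n+24.

n^2+n+24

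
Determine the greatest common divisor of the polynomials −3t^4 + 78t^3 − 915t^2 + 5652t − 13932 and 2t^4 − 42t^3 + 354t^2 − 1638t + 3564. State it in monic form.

Euclidean algorithm in ℚ[t]:
  −3t^4 + 78t^3 − 915t^2 + 5652t − 13932 = (−3/2)(2t^4 − 42t^3 + 354t^2 − 1638t + 3564) + (15t^3 − 384t^2 + 3195t − 8586)
  2t^4 − 42t^3 + 354t^2 − 1638t + 3564 = ((2/15)t + 46/75)(15t^3 − 384t^2 + 3195t − 8586) + ((4088/25)t^2 − (12264/5)t + 220752/25)
  15t^3 − 384t^2 + 3195t − 8586 = ((375/4088)t − 3975/4088)((4088/25)t^2 − (12264/5)t + 220752/25) + (0)
Last nonzero remainder: (4088/25)t^2 − (12264/5)t + 220752/25. Dividing through by 4088/25 gives the monic gcd t^2 − 15t + 54.

t^2 − 15t + 54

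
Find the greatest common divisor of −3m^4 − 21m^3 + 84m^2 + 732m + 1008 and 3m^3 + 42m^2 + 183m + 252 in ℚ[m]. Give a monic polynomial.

m^2 + 11m + 28

Euclidean algorithm in ℚ[m]:
  −3m^4 − 21m^3 + 84m^2 + 732m + 1008 = (−m + 7)(3m^3 + 42m^2 + 183m + 252) + (−27m^2 − 297m − 756)
  3m^3 + 42m^2 + 183m + 252 = (−(1/9)m − 1/3)(−27m^2 − 297m − 756) + (0)
Last nonzero remainder: −27m^2 − 297m − 756. Dividing through by −27 gives the monic gcd m^2 + 11m + 28.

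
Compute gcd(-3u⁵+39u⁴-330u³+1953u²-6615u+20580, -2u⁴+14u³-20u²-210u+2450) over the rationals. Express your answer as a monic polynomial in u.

Apply the Euclidean algorithm:
  -3u⁵+39u⁴-330u³+1953u²-6615u+20580 = ((3/2)u-9)(-2u⁴+14u³-20u²-210u+2450) + (-174u³+2088u²-12180u+42630)
  -2u⁴+14u³-20u²-210u+2450 = ((1/87)u+5/87)(-174u³+2088u²-12180u+42630) + (0)
Last nonzero remainder: -174u³+2088u²-12180u+42630. Dividing through by -174 gives the monic gcd u³-12u²+70u-245.

u³-12u²+70u-245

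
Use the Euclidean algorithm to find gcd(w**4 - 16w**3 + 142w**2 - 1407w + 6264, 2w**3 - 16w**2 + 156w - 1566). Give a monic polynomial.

By polynomial division,
  w**4 - 16w**3 + 142w**2 - 1407w + 6264 = ((1/2)w - 4)(2w**3 - 16w**2 + 156w - 1566) + (0)
Last nonzero remainder: 2w**3 - 16w**2 + 156w - 1566. Dividing through by 2 gives the monic gcd w**3 - 8w**2 + 78w - 783.

w**3 - 8w**2 + 78w - 783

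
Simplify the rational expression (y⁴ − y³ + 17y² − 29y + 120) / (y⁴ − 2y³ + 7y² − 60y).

(y² − 3y + 8)/(y² − 4y)

By polynomial division,
  y⁴ − y³ + 17y² − 29y + 120 = (y⁴ − 2y³ + 7y² − 60y) + (y³ + 10y² + 31y + 120)
  y⁴ − 2y³ + 7y² − 60y = (y − 12)(y³ + 10y² + 31y + 120) + (96y² + 192y + 1440)
  y³ + 10y² + 31y + 120 = ((1/96)y + 1/12)(96y² + 192y + 1440) + (0)
Last nonzero remainder: 96y² + 192y + 1440. Dividing through by 96 gives the monic gcd y² + 2y + 15.
Cancel y² + 2y + 15 from numerator and denominator to get the reduced form.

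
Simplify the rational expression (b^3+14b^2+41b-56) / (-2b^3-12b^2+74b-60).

(-b^2-15b-56)/(2b^2+14b-60)

Euclidean algorithm in ℚ[b]:
  b^3+14b^2+41b-56 = (-1/2)(-2b^3-12b^2+74b-60) + (8b^2+78b-86)
  -2b^3-12b^2+74b-60 = (-(1/4)b+15/16)(8b^2+78b-86) + (-(165/8)b+165/8)
  8b^2+78b-86 = (-(64/165)b-688/165)(-(165/8)b+165/8) + (0)
Last nonzero remainder: -(165/8)b+165/8. Dividing through by -165/8 gives the monic gcd b-1.
Cancel b-1 from numerator and denominator to get the reduced form.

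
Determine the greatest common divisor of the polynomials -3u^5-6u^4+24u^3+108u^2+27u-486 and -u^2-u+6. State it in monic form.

u^2+u-6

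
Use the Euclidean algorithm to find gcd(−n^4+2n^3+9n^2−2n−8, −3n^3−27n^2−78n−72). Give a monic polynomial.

Euclidean algorithm in ℚ[n]:
  −n^4+2n^3+9n^2−2n−8 = ((1/3)n−11/3)(−3n^3−27n^2−78n−72) + (−64n^2−264n−272)
  −3n^3−27n^2−78n−72 = ((3/64)n+117/512)(−64n^2−264n−272) + (−(315/64)n−315/32)
  −64n^2−264n−272 = ((4096/315)n+8704/315)(−(315/64)n−315/32) + (0)
Last nonzero remainder: −(315/64)n−315/32. Dividing through by −315/64 gives the monic gcd n+2.

n+2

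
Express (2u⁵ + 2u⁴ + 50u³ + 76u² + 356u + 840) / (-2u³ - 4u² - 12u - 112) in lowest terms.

Repeated division with remainder:
  2u⁵ + 2u⁴ + 50u³ + 76u² + 356u + 840 = (-u² + u - 21)(-2u³ - 4u² - 12u - 112) + (-108u² + 216u - 1512)
  -2u³ - 4u² - 12u - 112 = ((1/54)u + 2/27)(-108u² + 216u - 1512) + (0)
Last nonzero remainder: -108u² + 216u - 1512. Dividing through by -108 gives the monic gcd u² - 2u + 14.
Cancel u² - 2u + 14 from numerator and denominator to get the reduced form.

(-u³ - 3u² - 17u - 30)/(u + 4)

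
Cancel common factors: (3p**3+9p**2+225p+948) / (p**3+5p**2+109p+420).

(3p**2-3p+237)/(p**2+p+105)

By polynomial division,
  3p**3+9p**2+225p+948 = (3)(p**3+5p**2+109p+420) + (-6p**2-102p-312)
  p**3+5p**2+109p+420 = (-(1/6)p+2)(-6p**2-102p-312) + (261p+1044)
  -6p**2-102p-312 = (-(2/87)p-26/87)(261p+1044) + (0)
Last nonzero remainder: 261p+1044. Dividing through by 261 gives the monic gcd p+4.
Cancel p+4 from numerator and denominator to get the reduced form.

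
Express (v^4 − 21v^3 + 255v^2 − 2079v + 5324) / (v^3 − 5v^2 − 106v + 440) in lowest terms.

Repeated division with remainder:
  v^4 − 21v^3 + 255v^2 − 2079v + 5324 = (v − 16)(v^3 − 5v^2 − 106v + 440) + (281v^2 − 4215v + 12364)
  v^3 − 5v^2 − 106v + 440 = ((1/281)v + 10/281)(281v^2 − 4215v + 12364) + (0)
Last nonzero remainder: 281v^2 − 4215v + 12364. Dividing through by 281 gives the monic gcd v^2 − 15v + 44.
Cancel v^2 − 15v + 44 from numerator and denominator to get the reduced form.

(v^2 − 6v + 121)/(v + 10)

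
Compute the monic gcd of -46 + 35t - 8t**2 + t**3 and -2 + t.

Apply the Euclidean algorithm:
  t**3 - 8t**2 + 35t - 46 = (t**2 - 6t + 23)(t - 2) + (0)
The last nonzero remainder t - 2 is already monic.

-2 + t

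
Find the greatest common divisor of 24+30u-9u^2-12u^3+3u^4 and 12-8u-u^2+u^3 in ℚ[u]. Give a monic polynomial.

Euclidean algorithm in ℚ[u]:
  3u^4-12u^3-9u^2+30u+24 = (3u-9)(u^3-u^2-8u+12) + (6u^2-78u+132)
  u^3-u^2-8u+12 = ((1/6)u+2)(6u^2-78u+132) + (126u-252)
  6u^2-78u+132 = ((1/21)u-11/21)(126u-252) + (0)
Last nonzero remainder: 126u-252. Dividing through by 126 gives the monic gcd u-2.

-2+u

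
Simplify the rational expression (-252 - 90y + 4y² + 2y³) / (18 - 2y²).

(42 + y - y²)/(-3 + y)

Apply the Euclidean algorithm:
  2y³ + 4y² - 90y - 252 = (-y - 2)(-2y² + 18) + (-72y - 216)
  -2y² + 18 = ((1/36)y - 1/12)(-72y - 216) + (0)
Last nonzero remainder: -72y - 216. Dividing through by -72 gives the monic gcd y + 3.
Cancel y + 3 from numerator and denominator to get the reduced form.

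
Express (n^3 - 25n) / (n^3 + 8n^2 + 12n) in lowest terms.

(n^2 - 25)/(n^2 + 8n + 12)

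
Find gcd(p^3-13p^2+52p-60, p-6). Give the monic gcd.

Repeated division with remainder:
  p^3-13p^2+52p-60 = (p^2-7p+10)(p-6) + (0)
The last nonzero remainder p-6 is already monic.

p-6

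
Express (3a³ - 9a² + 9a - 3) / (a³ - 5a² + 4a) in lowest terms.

(3a² - 6a + 3)/(a² - 4a)

Euclidean algorithm in ℚ[a]:
  3a³ - 9a² + 9a - 3 = (3)(a³ - 5a² + 4a) + (6a² - 3a - 3)
  a³ - 5a² + 4a = ((1/6)a - 3/4)(6a² - 3a - 3) + ((9/4)a - 9/4)
  6a² - 3a - 3 = ((8/3)a + 4/3)((9/4)a - 9/4) + (0)
Last nonzero remainder: (9/4)a - 9/4. Dividing through by 9/4 gives the monic gcd a - 1.
Cancel a - 1 from numerator and denominator to get the reduced form.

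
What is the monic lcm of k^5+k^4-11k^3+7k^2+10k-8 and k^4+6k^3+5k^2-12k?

k^7+4k^6-8k^5-26k^4+31k^3+22k^2-24k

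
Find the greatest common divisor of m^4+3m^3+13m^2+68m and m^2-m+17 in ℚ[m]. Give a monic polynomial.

Apply the Euclidean algorithm:
  m^4+3m^3+13m^2+68m = (m^2+4m)(m^2-m+17) + (0)
The last nonzero remainder m^2-m+17 is already monic.

m^2-m+17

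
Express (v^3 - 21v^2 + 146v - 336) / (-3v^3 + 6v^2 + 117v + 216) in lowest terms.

By polynomial division,
  v^3 - 21v^2 + 146v - 336 = (-1/3)(-3v^3 + 6v^2 + 117v + 216) + (-19v^2 + 185v - 264)
  -3v^3 + 6v^2 + 117v + 216 = ((3/19)v + 441/361)(-19v^2 + 185v - 264) + (-(24300/361)v + 194400/361)
  -19v^2 + 185v - 264 = ((6859/24300)v - 3971/8100)(-(24300/361)v + 194400/361) + (0)
Last nonzero remainder: -(24300/361)v + 194400/361. Dividing through by -24300/361 gives the monic gcd v - 8.
Cancel v - 8 from numerator and denominator to get the reduced form.

(-v^2 + 13v - 42)/(3v^2 + 18v + 27)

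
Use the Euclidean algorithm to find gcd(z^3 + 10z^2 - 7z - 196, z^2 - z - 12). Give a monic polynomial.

z - 4

By polynomial division,
  z^3 + 10z^2 - 7z - 196 = (z + 11)(z^2 - z - 12) + (16z - 64)
  z^2 - z - 12 = ((1/16)z + 3/16)(16z - 64) + (0)
Last nonzero remainder: 16z - 64. Dividing through by 16 gives the monic gcd z - 4.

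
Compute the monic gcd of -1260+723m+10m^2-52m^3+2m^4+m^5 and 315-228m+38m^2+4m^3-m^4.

Euclidean algorithm in ℚ[m]:
  m^5+2m^4-52m^3+10m^2+723m-1260 = (-m-6)(-m^4+4m^3+38m^2-228m+315) + (10m^3+10m^2-330m+630)
  -m^4+4m^3+38m^2-228m+315 = (-(1/10)m+1/2)(10m^3+10m^2-330m+630) + (0)
Last nonzero remainder: 10m^3+10m^2-330m+630. Dividing through by 10 gives the monic gcd m^3+m^2-33m+63.

63-33m+m^2+m^3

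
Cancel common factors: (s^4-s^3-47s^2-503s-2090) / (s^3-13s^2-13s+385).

By polynomial division,
  s^4-s^3-47s^2-503s-2090 = (s+12)(s^3-13s^2-13s+385) + (122s^2-732s-6710)
  s^3-13s^2-13s+385 = ((1/122)s-7/122)(122s^2-732s-6710) + (0)
Last nonzero remainder: 122s^2-732s-6710. Dividing through by 122 gives the monic gcd s^2-6s-55.
Cancel s^2-6s-55 from numerator and denominator to get the reduced form.

(s^2+5s+38)/(s-7)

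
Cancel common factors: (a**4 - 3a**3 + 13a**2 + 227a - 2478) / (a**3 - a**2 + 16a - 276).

Euclidean algorithm in ℚ[a]:
  a**4 - 3a**3 + 13a**2 + 227a - 2478 = (a - 2)(a**3 - a**2 + 16a - 276) + (-5a**2 + 535a - 3030)
  a**3 - a**2 + 16a - 276 = (-(1/5)a - 106/5)(-5a**2 + 535a - 3030) + (10752a - 64512)
  -5a**2 + 535a - 3030 = (-(5/10752)a + 505/10752)(10752a - 64512) + (0)
Last nonzero remainder: 10752a - 64512. Dividing through by 10752 gives the monic gcd a - 6.
Cancel a - 6 from numerator and denominator to get the reduced form.

(a**3 + 3a**2 + 31a + 413)/(a**2 + 5a + 46)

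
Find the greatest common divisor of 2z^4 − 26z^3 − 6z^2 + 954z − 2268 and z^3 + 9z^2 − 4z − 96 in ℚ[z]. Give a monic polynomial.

z − 3

Euclidean algorithm in ℚ[z]:
  2z^4 − 26z^3 − 6z^2 + 954z − 2268 = (2z − 44)(z^3 + 9z^2 − 4z − 96) + (398z^2 + 970z − 6492)
  z^3 + 9z^2 − 4z − 96 = ((1/398)z + 653/39601)(398z^2 + 970z − 6492) + (−(145860/39601)z + 437580/39601)
  398z^2 + 970z − 6492 = (−(7880599/72930)z − 21424141/36465)(−(145860/39601)z + 437580/39601) + (0)
Last nonzero remainder: −(145860/39601)z + 437580/39601. Dividing through by −145860/39601 gives the monic gcd z − 3.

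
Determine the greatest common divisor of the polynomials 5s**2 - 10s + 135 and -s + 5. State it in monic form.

1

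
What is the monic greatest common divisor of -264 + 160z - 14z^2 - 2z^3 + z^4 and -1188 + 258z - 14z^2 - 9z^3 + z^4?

132 - 14z + z^3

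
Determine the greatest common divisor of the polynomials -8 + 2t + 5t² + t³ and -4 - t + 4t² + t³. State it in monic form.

-4 + 3t + t²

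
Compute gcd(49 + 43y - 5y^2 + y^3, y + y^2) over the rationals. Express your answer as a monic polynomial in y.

Apply the Euclidean algorithm:
  y^3 - 5y^2 + 43y + 49 = (y - 6)(y^2 + y) + (49y + 49)
  y^2 + y = ((1/49)y)(49y + 49) + (0)
Last nonzero remainder: 49y + 49. Dividing through by 49 gives the monic gcd y + 1.

1 + y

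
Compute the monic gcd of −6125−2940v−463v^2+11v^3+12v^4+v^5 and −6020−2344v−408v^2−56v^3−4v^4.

Repeated division with remainder:
  v^5+12v^4+11v^3−463v^2−2940v−6125 = (−(1/4)v+1/2)(−4v^4−56v^3−408v^2−2344v−6020) + (−63v^3−845v^2−3273v−3115)
  −4v^4−56v^3−408v^2−2344v−6020 = ((4/63)v+148/3969)(−63v^3−845v^2−3273v−3115) + (−(669496/3969)v^2−(2677984/1323)v−3347480/567)
  −63v^3−845v^2−3273v−3115 = ((250047/669496)v+353241/669496)(−(669496/3969)v^2−(2677984/1323)v−3347480/567) + (0)
Last nonzero remainder: −(669496/3969)v^2−(2677984/1323)v−3347480/567. Dividing through by −669496/3969 gives the monic gcd v^2+12v+35.

35+12v+v^2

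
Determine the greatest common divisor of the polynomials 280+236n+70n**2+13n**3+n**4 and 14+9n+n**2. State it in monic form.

14+9n+n**2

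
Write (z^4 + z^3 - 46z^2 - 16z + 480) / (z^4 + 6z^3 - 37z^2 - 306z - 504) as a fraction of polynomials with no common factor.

Repeated division with remainder:
  z^4 + z^3 - 46z^2 - 16z + 480 = (z^4 + 6z^3 - 37z^2 - 306z - 504) + (-5z^3 - 9z^2 + 290z + 984)
  z^4 + 6z^3 - 37z^2 - 306z - 504 = (-(1/5)z - 21/25)(-5z^3 - 9z^2 + 290z + 984) + ((336/25)z^2 + (672/5)z + 8064/25)
  -5z^3 - 9z^2 + 290z + 984 = (-(125/336)z + 1025/336)((336/25)z^2 + (672/5)z + 8064/25) + (0)
Last nonzero remainder: (336/25)z^2 + (672/5)z + 8064/25. Dividing through by 336/25 gives the monic gcd z^2 + 10z + 24.
Cancel z^2 + 10z + 24 from numerator and denominator to get the reduced form.

(z^2 - 9z + 20)/(z^2 - 4z - 21)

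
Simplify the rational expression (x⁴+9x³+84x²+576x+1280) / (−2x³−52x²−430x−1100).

Euclidean algorithm in ℚ[x]:
  x⁴+9x³+84x²+576x+1280 = (−(1/2)x+17/2)(−2x³−52x²−430x−1100) + (311x²+3681x+10630)
  −2x³−52x²−430x−1100 = (−(2/311)x−8810/96721)(311x²+3681x+10630) + (−(2548560/96721)x−12742800/96721)
  311x²+3681x+10630 = (−(30080231/2548560)x−102814423/1274280)(−(2548560/96721)x−12742800/96721) + (0)
Last nonzero remainder: −(2548560/96721)x−12742800/96721. Dividing through by −2548560/96721 gives the monic gcd x+5.
Cancel x+5 from numerator and denominator to get the reduced form.

(−x³−4x²−64x−256)/(2x²+42x+220)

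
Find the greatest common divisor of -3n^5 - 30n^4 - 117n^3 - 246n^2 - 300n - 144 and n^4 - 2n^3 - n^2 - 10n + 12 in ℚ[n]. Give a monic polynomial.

n^2 + 2n + 4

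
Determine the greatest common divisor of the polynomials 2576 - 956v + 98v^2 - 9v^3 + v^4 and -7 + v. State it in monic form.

-7 + v

Apply the Euclidean algorithm:
  v^4 - 9v^3 + 98v^2 - 956v + 2576 = (v^3 - 2v^2 + 84v - 368)(v - 7) + (0)
The last nonzero remainder v - 7 is already monic.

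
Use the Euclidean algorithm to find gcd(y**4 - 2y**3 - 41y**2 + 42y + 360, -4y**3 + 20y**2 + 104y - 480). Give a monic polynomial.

y**3 - 5y**2 - 26y + 120

Repeated division with remainder:
  y**4 - 2y**3 - 41y**2 + 42y + 360 = (-(1/4)y - 3/4)(-4y**3 + 20y**2 + 104y - 480) + (0)
Last nonzero remainder: -4y**3 + 20y**2 + 104y - 480. Dividing through by -4 gives the monic gcd y**3 - 5y**2 - 26y + 120.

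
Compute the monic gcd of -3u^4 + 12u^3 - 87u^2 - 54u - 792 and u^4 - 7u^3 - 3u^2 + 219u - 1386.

Apply the Euclidean algorithm:
  -3u^4 + 12u^3 - 87u^2 - 54u - 792 = (-3)(u^4 - 7u^3 - 3u^2 + 219u - 1386) + (-9u^3 - 96u^2 + 603u - 4950)
  u^4 - 7u^3 - 3u^2 + 219u - 1386 = (-(1/9)u + 53/27)(-9u^3 - 96u^2 + 603u - 4950) + ((2272/9)u^2 - (4544/3)u + 24992/3)
  -9u^3 - 96u^2 + 603u - 4950 = (-(81/2272)u - 675/1136)((2272/9)u^2 - (4544/3)u + 24992/3) + (0)
Last nonzero remainder: (2272/9)u^2 - (4544/3)u + 24992/3. Dividing through by 2272/9 gives the monic gcd u^2 - 6u + 33.

u^2 - 6u + 33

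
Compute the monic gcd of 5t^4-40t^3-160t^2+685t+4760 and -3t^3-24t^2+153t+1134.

t-7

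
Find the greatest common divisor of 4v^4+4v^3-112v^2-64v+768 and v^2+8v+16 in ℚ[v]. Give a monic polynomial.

By polynomial division,
  4v^4+4v^3-112v^2-64v+768 = (4v^2-28v+48)(v^2+8v+16) + (0)
The last nonzero remainder v^2+8v+16 is already monic.

v^2+8v+16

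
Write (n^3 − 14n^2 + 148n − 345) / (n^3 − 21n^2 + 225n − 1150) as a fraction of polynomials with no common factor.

(n − 3)/(n − 10)

Repeated division with remainder:
  n^3 − 14n^2 + 148n − 345 = (n^3 − 21n^2 + 225n − 1150) + (7n^2 − 77n + 805)
  n^3 − 21n^2 + 225n − 1150 = ((1/7)n − 10/7)(7n^2 − 77n + 805) + (0)
Last nonzero remainder: 7n^2 − 77n + 805. Dividing through by 7 gives the monic gcd n^2 − 11n + 115.
Cancel n^2 − 11n + 115 from numerator and denominator to get the reduced form.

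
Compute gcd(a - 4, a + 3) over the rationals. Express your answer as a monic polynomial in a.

1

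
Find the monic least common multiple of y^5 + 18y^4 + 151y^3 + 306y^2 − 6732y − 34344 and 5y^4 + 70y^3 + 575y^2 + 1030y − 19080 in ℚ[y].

Apply the Euclidean algorithm:
  y^5 + 18y^4 + 151y^3 + 306y^2 − 6732y − 34344 = ((1/5)y + 4/5)(5y^4 + 70y^3 + 575y^2 + 1030y − 19080) + (−20y^3 − 360y^2 − 3740y − 19080)
  5y^4 + 70y^3 + 575y^2 + 1030y − 19080 = (−(1/4)y + 1)(−20y^3 − 360y^2 − 3740y − 19080) + (0)
Last nonzero remainder: −20y^3 − 360y^2 − 3740y − 19080. Dividing through by −20 gives the monic gcd y^3 + 18y^2 + 187y + 954.
Then lcm(f, g) = f·g / gcd(f, g); expanding and making the result monic gives the answer.

y^6 + 14y^5 + 79y^4 − 298y^3 − 7956y^2 − 7416y + 137376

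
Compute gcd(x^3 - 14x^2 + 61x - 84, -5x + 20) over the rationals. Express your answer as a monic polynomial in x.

x - 4

Euclidean algorithm in ℚ[x]:
  x^3 - 14x^2 + 61x - 84 = (-(1/5)x^2 + 2x - 21/5)(-5x + 20) + (0)
Last nonzero remainder: -5x + 20. Dividing through by -5 gives the monic gcd x - 4.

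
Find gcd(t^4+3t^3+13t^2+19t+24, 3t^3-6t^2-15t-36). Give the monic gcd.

t^2+2t+3

Euclidean algorithm in ℚ[t]:
  t^4+3t^3+13t^2+19t+24 = ((1/3)t+5/3)(3t^3-6t^2-15t-36) + (28t^2+56t+84)
  3t^3-6t^2-15t-36 = ((3/28)t-3/7)(28t^2+56t+84) + (0)
Last nonzero remainder: 28t^2+56t+84. Dividing through by 28 gives the monic gcd t^2+2t+3.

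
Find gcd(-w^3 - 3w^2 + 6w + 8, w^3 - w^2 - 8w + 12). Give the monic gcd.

Repeated division with remainder:
  -w^3 - 3w^2 + 6w + 8 = (-1)(w^3 - w^2 - 8w + 12) + (-4w^2 - 2w + 20)
  w^3 - w^2 - 8w + 12 = (-(1/4)w + 3/8)(-4w^2 - 2w + 20) + (-(9/4)w + 9/2)
  -4w^2 - 2w + 20 = ((16/9)w + 40/9)(-(9/4)w + 9/2) + (0)
Last nonzero remainder: -(9/4)w + 9/2. Dividing through by -9/4 gives the monic gcd w - 2.

w - 2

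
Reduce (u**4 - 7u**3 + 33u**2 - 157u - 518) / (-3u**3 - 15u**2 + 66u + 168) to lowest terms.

(-u**3 + 9u**2 - 51u + 259)/(3u**2 + 9u - 84)

Apply the Euclidean algorithm:
  u**4 - 7u**3 + 33u**2 - 157u - 518 = (-(1/3)u + 4)(-3u**3 - 15u**2 + 66u + 168) + (115u**2 - 365u - 1190)
  -3u**3 - 15u**2 + 66u + 168 = (-(3/115)u - 564/2645)(115u**2 - 365u - 1190) + (-(22680/529)u - 45360/529)
  115u**2 - 365u - 1190 = (-(12167/4536)u + 8993/648)(-(22680/529)u - 45360/529) + (0)
Last nonzero remainder: -(22680/529)u - 45360/529. Dividing through by -22680/529 gives the monic gcd u + 2.
Cancel u + 2 from numerator and denominator to get the reduced form.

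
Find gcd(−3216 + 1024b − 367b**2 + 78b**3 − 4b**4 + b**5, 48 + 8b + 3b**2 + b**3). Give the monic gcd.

12 − b + b**2

Euclidean algorithm in ℚ[b]:
  b**5 − 4b**4 + 78b**3 − 367b**2 + 1024b − 3216 = (b**2 − 7b + 91)(b**3 + 3b**2 + 8b + 48) + (−632b**2 + 632b − 7584)
  b**3 + 3b**2 + 8b + 48 = (−(1/632)b − 1/158)(−632b**2 + 632b − 7584) + (0)
Last nonzero remainder: −632b**2 + 632b − 7584. Dividing through by −632 gives the monic gcd b**2 − b + 12.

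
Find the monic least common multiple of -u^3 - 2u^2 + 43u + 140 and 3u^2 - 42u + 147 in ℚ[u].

Apply the Euclidean algorithm:
  -u^3 - 2u^2 + 43u + 140 = (-(1/3)u - 16/3)(3u^2 - 42u + 147) + (-132u + 924)
  3u^2 - 42u + 147 = (-(1/44)u + 7/44)(-132u + 924) + (0)
Last nonzero remainder: -132u + 924. Dividing through by -132 gives the monic gcd u - 7.
Then lcm(f, g) = f·g / gcd(f, g); expanding and making the result monic gives the answer.

u^4 - 5u^3 - 57u^2 + 161u + 980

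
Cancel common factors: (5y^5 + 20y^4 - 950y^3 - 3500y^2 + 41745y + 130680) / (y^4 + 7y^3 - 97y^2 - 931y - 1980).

(5y^3 + 30y^2 - 395y - 1320)/(y^2 + 9y + 20)

Repeated division with remainder:
  5y^5 + 20y^4 - 950y^3 - 3500y^2 + 41745y + 130680 = (5y - 15)(y^4 + 7y^3 - 97y^2 - 931y - 1980) + (-360y^3 - 300y^2 + 37680y + 100980)
  y^4 + 7y^3 - 97y^2 - 931y - 1980 = (-(1/360)y - 37/2160)(-360y^3 - 300y^2 + 37680y + 100980) + ((91/36)y^2 - (91/18)y - 1001/4)
  -360y^3 - 300y^2 + 37680y + 100980 = (-(12960/91)y - 36720/91)((91/36)y^2 - (91/18)y - 1001/4) + (0)
Last nonzero remainder: (91/36)y^2 - (91/18)y - 1001/4. Dividing through by 91/36 gives the monic gcd y^2 - 2y - 99.
Cancel y^2 - 2y - 99 from numerator and denominator to get the reduced form.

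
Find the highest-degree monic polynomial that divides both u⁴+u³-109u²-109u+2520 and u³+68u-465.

u-5

Repeated division with remainder:
  u⁴+u³-109u²-109u+2520 = (u+1)(u³+68u-465) + (-177u²+288u+2985)
  u³+68u-465 = (-(1/177)u-32/3481)(-177u²+288u+2985) + ((304629/3481)u-1523145/3481)
  -177u²+288u+2985 = (-(205379/101543)u-692719/101543)((304629/3481)u-1523145/3481) + (0)
Last nonzero remainder: (304629/3481)u-1523145/3481. Dividing through by 304629/3481 gives the monic gcd u-5.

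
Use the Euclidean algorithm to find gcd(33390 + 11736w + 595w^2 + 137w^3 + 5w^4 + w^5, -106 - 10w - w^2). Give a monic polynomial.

Apply the Euclidean algorithm:
  w^5 + 5w^4 + 137w^3 + 595w^2 + 11736w + 33390 = (-w^3 + 5w^2 - 81w - 315)(-w^2 - 10w - 106) + (0)
Last nonzero remainder: -w^2 - 10w - 106. Dividing through by -1 gives the monic gcd w^2 + 10w + 106.

106 + 10w + w^2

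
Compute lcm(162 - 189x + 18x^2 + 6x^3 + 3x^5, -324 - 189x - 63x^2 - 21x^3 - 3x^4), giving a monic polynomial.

216 - 198x - 39x^2 + 14x^3 + 2x^4 + 4x^5 + x^6

Apply the Euclidean algorithm:
  3x^5 + 6x^3 + 18x^2 - 189x + 162 = (-x + 7)(-3x^4 - 21x^3 - 63x^2 - 189x - 324) + (90x^3 + 270x^2 + 810x + 2430)
  -3x^4 - 21x^3 - 63x^2 - 189x - 324 = (-(1/30)x - 2/15)(90x^3 + 270x^2 + 810x + 2430) + (0)
Last nonzero remainder: 90x^3 + 270x^2 + 810x + 2430. Dividing through by 90 gives the monic gcd x^3 + 3x^2 + 9x + 27.
Then lcm(f, g) = f·g / gcd(f, g); expanding and making the result monic gives the answer.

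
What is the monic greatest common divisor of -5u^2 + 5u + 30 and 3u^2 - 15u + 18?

Apply the Euclidean algorithm:
  -5u^2 + 5u + 30 = (-5/3)(3u^2 - 15u + 18) + (-20u + 60)
  3u^2 - 15u + 18 = (-(3/20)u + 3/10)(-20u + 60) + (0)
Last nonzero remainder: -20u + 60. Dividing through by -20 gives the monic gcd u - 3.

u - 3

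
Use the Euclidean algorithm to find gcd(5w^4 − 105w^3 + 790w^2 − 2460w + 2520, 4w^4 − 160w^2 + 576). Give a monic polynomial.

w^2 − 8w + 12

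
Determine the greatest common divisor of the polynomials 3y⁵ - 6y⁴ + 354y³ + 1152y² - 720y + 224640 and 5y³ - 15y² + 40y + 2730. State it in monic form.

y² - 10y + 78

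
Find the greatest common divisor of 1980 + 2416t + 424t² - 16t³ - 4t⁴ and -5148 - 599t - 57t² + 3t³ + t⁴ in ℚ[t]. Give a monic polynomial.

-99 - 2t + t²

Repeated division with remainder:
  -4t⁴ - 16t³ + 424t² + 2416t + 1980 = (-4)(t⁴ + 3t³ - 57t² - 599t - 5148) + (-4t³ + 196t² + 20t - 18612)
  t⁴ + 3t³ - 57t² - 599t - 5148 = (-(1/4)t - 13)(-4t³ + 196t² + 20t - 18612) + (2496t² - 4992t - 247104)
  -4t³ + 196t² + 20t - 18612 = (-(1/624)t + 47/624)(2496t² - 4992t - 247104) + (0)
Last nonzero remainder: 2496t² - 4992t - 247104. Dividing through by 2496 gives the monic gcd t² - 2t - 99.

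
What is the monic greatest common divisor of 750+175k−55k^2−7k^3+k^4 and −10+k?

−10+k

Euclidean algorithm in ℚ[k]:
  k^4−7k^3−55k^2+175k+750 = (k^3+3k^2−25k−75)(k−10) + (0)
The last nonzero remainder k−10 is already monic.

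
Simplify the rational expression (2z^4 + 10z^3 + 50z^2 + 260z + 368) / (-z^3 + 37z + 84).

Repeated division with remainder:
  2z^4 + 10z^3 + 50z^2 + 260z + 368 = (-2z - 10)(-z^3 + 37z + 84) + (124z^2 + 798z + 1208)
  -z^3 + 37z + 84 = (-(1/124)z + 399/7688)(124z^2 + 798z + 1208) + ((20475/3844)z + 20475/961)
  124z^2 + 798z + 1208 = ((476656/20475)z + 1160888/20475)((20475/3844)z + 20475/961) + (0)
Last nonzero remainder: (20475/3844)z + 20475/961. Dividing through by 20475/3844 gives the monic gcd z + 4.
Cancel z + 4 from numerator and denominator to get the reduced form.

(-2z^3 - 2z^2 - 42z - 92)/(z^2 - 4z - 21)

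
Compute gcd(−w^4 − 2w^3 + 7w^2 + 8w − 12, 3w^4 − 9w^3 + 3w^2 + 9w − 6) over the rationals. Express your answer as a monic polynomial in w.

w^2 − 3w + 2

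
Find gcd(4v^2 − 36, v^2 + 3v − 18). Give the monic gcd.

By polynomial division,
  4v^2 − 36 = (4)(v^2 + 3v − 18) + (−12v + 36)
  v^2 + 3v − 18 = (−(1/12)v − 1/2)(−12v + 36) + (0)
Last nonzero remainder: −12v + 36. Dividing through by −12 gives the monic gcd v − 3.

v − 3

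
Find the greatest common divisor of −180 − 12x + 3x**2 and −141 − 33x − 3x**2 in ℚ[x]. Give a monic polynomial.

1

Apply the Euclidean algorithm:
  3x**2 − 12x − 180 = (−1)(−3x**2 − 33x − 141) + (−45x − 321)
  −3x**2 − 33x − 141 = ((1/15)x + 58/225)(−45x − 321) + (−4369/75)
  −45x − 321 = ((3375/4369)x + 24075/4369)(−4369/75) + (0)
The last nonzero remainder is the constant −4369/75, so the polynomials are coprime and gcd = 1.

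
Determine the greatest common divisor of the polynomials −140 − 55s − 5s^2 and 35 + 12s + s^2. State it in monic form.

Euclidean algorithm in ℚ[s]:
  −5s^2 − 55s − 140 = (−5)(s^2 + 12s + 35) + (5s + 35)
  s^2 + 12s + 35 = ((1/5)s + 1)(5s + 35) + (0)
Last nonzero remainder: 5s + 35. Dividing through by 5 gives the monic gcd s + 7.

7 + s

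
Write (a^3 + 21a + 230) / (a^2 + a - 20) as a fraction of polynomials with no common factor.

(a^2 - 5a + 46)/(a - 4)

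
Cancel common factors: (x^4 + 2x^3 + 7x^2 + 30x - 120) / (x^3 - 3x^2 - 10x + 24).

(x^3 + 4x^2 + 15x + 60)/(x^2 - x - 12)

Euclidean algorithm in ℚ[x]:
  x^4 + 2x^3 + 7x^2 + 30x - 120 = (x + 5)(x^3 - 3x^2 - 10x + 24) + (32x^2 + 56x - 240)
  x^3 - 3x^2 - 10x + 24 = ((1/32)x - 19/128)(32x^2 + 56x - 240) + ((93/16)x - 93/8)
  32x^2 + 56x - 240 = ((512/93)x + 640/31)((93/16)x - 93/8) + (0)
Last nonzero remainder: (93/16)x - 93/8. Dividing through by 93/16 gives the monic gcd x - 2.
Cancel x - 2 from numerator and denominator to get the reduced form.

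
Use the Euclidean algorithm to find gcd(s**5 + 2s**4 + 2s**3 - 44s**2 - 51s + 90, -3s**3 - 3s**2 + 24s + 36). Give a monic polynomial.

Euclidean algorithm in ℚ[s]:
  s**5 + 2s**4 + 2s**3 - 44s**2 - 51s + 90 = (-(1/3)s**2 - (1/3)s - 3)(-3s**3 - 3s**2 + 24s + 36) + (-33s**2 + 33s + 198)
  -3s**3 - 3s**2 + 24s + 36 = ((1/11)s + 2/11)(-33s**2 + 33s + 198) + (0)
Last nonzero remainder: -33s**2 + 33s + 198. Dividing through by -33 gives the monic gcd s**2 - s - 6.

s**2 - s - 6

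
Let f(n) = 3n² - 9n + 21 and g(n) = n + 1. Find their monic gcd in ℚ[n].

1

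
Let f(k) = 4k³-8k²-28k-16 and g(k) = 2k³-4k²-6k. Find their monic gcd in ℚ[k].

Euclidean algorithm in ℚ[k]:
  4k³-8k²-28k-16 = (2)(2k³-4k²-6k) + (-16k-16)
  2k³-4k²-6k = (-(1/8)k²+(3/8)k)(-16k-16) + (0)
Last nonzero remainder: -16k-16. Dividing through by -16 gives the monic gcd k+1.

k+1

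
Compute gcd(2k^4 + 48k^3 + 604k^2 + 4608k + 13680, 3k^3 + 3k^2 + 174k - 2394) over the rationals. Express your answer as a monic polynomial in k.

k^2 + 8k + 114

Euclidean algorithm in ℚ[k]:
  2k^4 + 48k^3 + 604k^2 + 4608k + 13680 = ((2/3)k + 46/3)(3k^3 + 3k^2 + 174k - 2394) + (442k^2 + 3536k + 50388)
  3k^3 + 3k^2 + 174k - 2394 = ((3/442)k - 21/442)(442k^2 + 3536k + 50388) + (0)
Last nonzero remainder: 442k^2 + 3536k + 50388. Dividing through by 442 gives the monic gcd k^2 + 8k + 114.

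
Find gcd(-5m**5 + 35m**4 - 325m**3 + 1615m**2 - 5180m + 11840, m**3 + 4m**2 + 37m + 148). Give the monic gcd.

Apply the Euclidean algorithm:
  -5m**5 + 35m**4 - 325m**3 + 1615m**2 - 5180m + 11840 = (-5m**2 + 55m - 360)(m**3 + 4m**2 + 37m + 148) + (1760m**2 + 65120)
  m**3 + 4m**2 + 37m + 148 = ((1/1760)m + 1/440)(1760m**2 + 65120) + (0)
Last nonzero remainder: 1760m**2 + 65120. Dividing through by 1760 gives the monic gcd m**2 + 37.

m**2 + 37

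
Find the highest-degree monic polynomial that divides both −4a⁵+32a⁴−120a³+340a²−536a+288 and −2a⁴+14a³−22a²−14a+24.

a²−5a+4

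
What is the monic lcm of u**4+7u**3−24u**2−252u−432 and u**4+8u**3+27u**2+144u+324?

u**6+6u**5−13u**4−102u**3−612u**2−4104u−7776

Euclidean algorithm in ℚ[u]:
  u**4+7u**3−24u**2−252u−432 = (u**4+8u**3+27u**2+144u+324) + (−u**3−51u**2−396u−756)
  u**4+8u**3+27u**2+144u+324 = (−u+43)(−u**3−51u**2−396u−756) + (1824u**2+16416u+32832)
  −u**3−51u**2−396u−756 = (−(1/1824)u−7/304)(1824u**2+16416u+32832) + (0)
Last nonzero remainder: 1824u**2+16416u+32832. Dividing through by 1824 gives the monic gcd u**2+9u+18.
Then lcm(f, g) = f·g / gcd(f, g); expanding and making the result monic gives the answer.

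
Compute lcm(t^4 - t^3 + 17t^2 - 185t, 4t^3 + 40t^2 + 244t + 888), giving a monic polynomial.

t^5 + 5t^4 + 11t^3 - 83t^2 - 1110t

Apply the Euclidean algorithm:
  t^4 - t^3 + 17t^2 - 185t = ((1/4)t - 11/4)(4t^3 + 40t^2 + 244t + 888) + (66t^2 + 264t + 2442)
  4t^3 + 40t^2 + 244t + 888 = ((2/33)t + 4/11)(66t^2 + 264t + 2442) + (0)
Last nonzero remainder: 66t^2 + 264t + 2442. Dividing through by 66 gives the monic gcd t^2 + 4t + 37.
Then lcm(f, g) = f·g / gcd(f, g); expanding and making the result monic gives the answer.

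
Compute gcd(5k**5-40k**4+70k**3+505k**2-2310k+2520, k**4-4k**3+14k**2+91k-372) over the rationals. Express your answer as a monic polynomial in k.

k**2+k-12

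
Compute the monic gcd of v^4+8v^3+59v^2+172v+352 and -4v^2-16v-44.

Apply the Euclidean algorithm:
  v^4+8v^3+59v^2+172v+352 = (-(1/4)v^2-v-8)(-4v^2-16v-44) + (0)
Last nonzero remainder: -4v^2-16v-44. Dividing through by -4 gives the monic gcd v^2+4v+11.

v^2+4v+11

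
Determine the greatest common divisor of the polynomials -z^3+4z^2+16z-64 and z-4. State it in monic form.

z-4

Euclidean algorithm in ℚ[z]:
  -z^3+4z^2+16z-64 = (-z^2+16)(z-4) + (0)
The last nonzero remainder z-4 is already monic.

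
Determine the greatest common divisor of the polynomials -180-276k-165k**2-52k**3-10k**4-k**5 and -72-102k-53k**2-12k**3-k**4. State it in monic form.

6+5k+k**2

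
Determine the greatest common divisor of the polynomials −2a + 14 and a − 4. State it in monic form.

Euclidean algorithm in ℚ[a]:
  −2a + 14 = (−2)(a − 4) + (6)
  a − 4 = ((1/6)a − 2/3)(6) + (0)
The last nonzero remainder is the constant 6, so the polynomials are coprime and gcd = 1.

1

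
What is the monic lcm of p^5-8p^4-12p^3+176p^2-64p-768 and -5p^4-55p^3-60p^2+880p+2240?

p^7+3p^6-72p^5-180p^4+1536p^3+3456p^2-10240p-21504

Apply the Euclidean algorithm:
  p^5-8p^4-12p^3+176p^2-64p-768 = (-(1/5)p+19/5)(-5p^4-55p^3-60p^2+880p+2240) + (185p^3+580p^2-2960p-9280)
  -5p^4-55p^3-60p^2+880p+2240 = (-(1/37)p-291/1369)(185p^3+580p^2-2960p-9280) + (-(22880/1369)p^2+366080/1369)
  185p^3+580p^2-2960p-9280 = (-(50653/4576)p-39701/1144)(-(22880/1369)p^2+366080/1369) + (0)
Last nonzero remainder: -(22880/1369)p^2+366080/1369. Dividing through by -22880/1369 gives the monic gcd p^2-16.
Then lcm(f, g) = f·g / gcd(f, g); expanding and making the result monic gives the answer.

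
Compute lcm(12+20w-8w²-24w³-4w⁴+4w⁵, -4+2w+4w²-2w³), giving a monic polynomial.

-6-7w+9w²+10w³-4w⁴-3w⁵+w⁶

By polynomial division,
  4w⁵-4w⁴-24w³-8w²+20w+12 = (-2w²-2w+6)(-2w³+4w²+2w-4) + (-36w²+36)
  -2w³+4w²+2w-4 = ((1/18)w-1/9)(-36w²+36) + (0)
Last nonzero remainder: -36w²+36. Dividing through by -36 gives the monic gcd w²-1.
Then lcm(f, g) = f·g / gcd(f, g); expanding and making the result monic gives the answer.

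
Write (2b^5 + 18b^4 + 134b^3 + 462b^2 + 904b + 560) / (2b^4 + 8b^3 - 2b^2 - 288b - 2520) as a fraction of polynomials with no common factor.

(b^3 + 5b^2 + 12b + 8)/(b^2 - 36)

Repeated division with remainder:
  2b^5 + 18b^4 + 134b^3 + 462b^2 + 904b + 560 = (b + 5)(2b^4 + 8b^3 - 2b^2 - 288b - 2520) + (96b^3 + 760b^2 + 4864b + 13160)
  2b^4 + 8b^3 - 2b^2 - 288b - 2520 = ((1/48)b - 47/576)(96b^3 + 760b^2 + 4864b + 13160) + (-(2975/72)b^2 - (2975/18)b - 104125/72)
  96b^3 + 760b^2 + 4864b + 13160 = (-(6912/2975)b - 27072/2975)(-(2975/72)b^2 - (2975/18)b - 104125/72) + (0)
Last nonzero remainder: -(2975/72)b^2 - (2975/18)b - 104125/72. Dividing through by -2975/72 gives the monic gcd b^2 + 4b + 35.
Cancel b^2 + 4b + 35 from numerator and denominator to get the reduced form.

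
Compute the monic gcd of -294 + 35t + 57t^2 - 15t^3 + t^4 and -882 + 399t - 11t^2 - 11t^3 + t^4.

-147 + 91t - 17t^2 + t^3

Apply the Euclidean algorithm:
  t^4 - 15t^3 + 57t^2 + 35t - 294 = (t^4 - 11t^3 - 11t^2 + 399t - 882) + (-4t^3 + 68t^2 - 364t + 588)
  t^4 - 11t^3 - 11t^2 + 399t - 882 = (-(1/4)t - 3/2)(-4t^3 + 68t^2 - 364t + 588) + (0)
Last nonzero remainder: -4t^3 + 68t^2 - 364t + 588. Dividing through by -4 gives the monic gcd t^3 - 17t^2 + 91t - 147.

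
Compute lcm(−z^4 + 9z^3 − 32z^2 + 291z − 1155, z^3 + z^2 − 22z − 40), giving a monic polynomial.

Euclidean algorithm in ℚ[z]:
  −z^4 + 9z^3 − 32z^2 + 291z − 1155 = (−z + 10)(z^3 + z^2 − 22z − 40) + (−64z^2 + 471z − 755)
  z^3 + z^2 − 22z − 40 = (−(1/64)z − 535/4096)(−64z^2 + 471z − 755) + ((113553/4096)z − 567765/4096)
  −64z^2 + 471z − 755 = (−(262144/113553)z + 618496/113553)((113553/4096)z − 567765/4096) + (0)
Last nonzero remainder: (113553/4096)z − 567765/4096. Dividing through by 113553/4096 gives the monic gcd z − 5.
Then lcm(f, g) = f·g / gcd(f, g); expanding and making the result monic gives the answer.

z^6 − 3z^5 − 14z^4 − 171z^3 − 335z^2 + 4602z + 9240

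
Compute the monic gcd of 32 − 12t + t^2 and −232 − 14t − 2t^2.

1

Repeated division with remainder:
  t^2 − 12t + 32 = (−1/2)(−2t^2 − 14t − 232) + (−19t − 84)
  −2t^2 − 14t − 232 = ((2/19)t + 98/361)(−19t − 84) + (−75520/361)
  −19t − 84 = ((6859/75520)t + 7581/18880)(−75520/361) + (0)
The last nonzero remainder is the constant −75520/361, so the polynomials are coprime and gcd = 1.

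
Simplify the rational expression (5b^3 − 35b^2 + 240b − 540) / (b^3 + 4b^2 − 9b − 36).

Apply the Euclidean algorithm:
  5b^3 − 35b^2 + 240b − 540 = (5)(b^3 + 4b^2 − 9b − 36) + (−55b^2 + 285b − 360)
  b^3 + 4b^2 − 9b − 36 = (−(1/55)b − 101/605)(−55b^2 + 285b − 360) + ((3876/121)b − 11628/121)
  −55b^2 + 285b − 360 = (−(6655/3876)b + 1210/323)((3876/121)b − 11628/121) + (0)
Last nonzero remainder: (3876/121)b − 11628/121. Dividing through by 3876/121 gives the monic gcd b − 3.
Cancel b − 3 from numerator and denominator to get the reduced form.

(5b^2 − 20b + 180)/(b^2 + 7b + 12)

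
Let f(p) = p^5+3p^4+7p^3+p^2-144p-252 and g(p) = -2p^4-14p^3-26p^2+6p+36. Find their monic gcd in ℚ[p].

Apply the Euclidean algorithm:
  p^5+3p^4+7p^3+p^2-144p-252 = (-(1/2)p+2)(-2p^4-14p^3-26p^2+6p+36) + (22p^3+56p^2-138p-324)
  -2p^4-14p^3-26p^2+6p+36 = (-(1/11)p-49/121)(22p^3+56p^2-138p-324) + (-(1920/121)p^2-(9600/121)p-11520/121)
  22p^3+56p^2-138p-324 = (-(1331/960)p+1089/320)(-(1920/121)p^2-(9600/121)p-11520/121) + (0)
Last nonzero remainder: -(1920/121)p^2-(9600/121)p-11520/121. Dividing through by -1920/121 gives the monic gcd p^2+5p+6.

p^2+5p+6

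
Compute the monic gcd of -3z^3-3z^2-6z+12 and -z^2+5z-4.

z-1

Apply the Euclidean algorithm:
  -3z^3-3z^2-6z+12 = (3z+18)(-z^2+5z-4) + (-84z+84)
  -z^2+5z-4 = ((1/84)z-1/21)(-84z+84) + (0)
Last nonzero remainder: -84z+84. Dividing through by -84 gives the monic gcd z-1.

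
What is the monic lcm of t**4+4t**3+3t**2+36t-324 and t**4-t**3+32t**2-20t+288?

Euclidean algorithm in ℚ[t]:
  t**4+4t**3+3t**2+36t-324 = (t**4-t**3+32t**2-20t+288) + (5t**3-29t**2+56t-612)
  t**4-t**3+32t**2-20t+288 = ((1/5)t+24/25)(5t**3-29t**2+56t-612) + ((1216/25)t**2+(1216/25)t+21888/25)
  5t**3-29t**2+56t-612 = ((125/1216)t-425/608)((1216/25)t**2+(1216/25)t+21888/25) + (0)
Last nonzero remainder: (1216/25)t**2+(1216/25)t+21888/25. Dividing through by 1216/25 gives the monic gcd t**2+t+18.
Then lcm(f, g) = f·g / gcd(f, g); expanding and making the result monic gives the answer.

t**6+2t**5+11t**4+94t**3-348t**2+1224t-5184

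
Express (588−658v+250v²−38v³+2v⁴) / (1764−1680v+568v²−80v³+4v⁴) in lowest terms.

(−2+v)/(−6+2v)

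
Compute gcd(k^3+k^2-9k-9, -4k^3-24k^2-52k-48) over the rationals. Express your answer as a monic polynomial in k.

k+3

By polynomial division,
  k^3+k^2-9k-9 = (-1/4)(-4k^3-24k^2-52k-48) + (-5k^2-22k-21)
  -4k^3-24k^2-52k-48 = ((4/5)k+32/25)(-5k^2-22k-21) + (-(176/25)k-528/25)
  -5k^2-22k-21 = ((125/176)k+175/176)(-(176/25)k-528/25) + (0)
Last nonzero remainder: -(176/25)k-528/25. Dividing through by -176/25 gives the monic gcd k+3.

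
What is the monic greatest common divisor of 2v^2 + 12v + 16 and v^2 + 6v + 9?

Repeated division with remainder:
  2v^2 + 12v + 16 = (2)(v^2 + 6v + 9) + (-2)
  v^2 + 6v + 9 = (-(1/2)v^2 - 3v - 9/2)(-2) + (0)
The last nonzero remainder is the constant -2, so the polynomials are coprime and gcd = 1.

1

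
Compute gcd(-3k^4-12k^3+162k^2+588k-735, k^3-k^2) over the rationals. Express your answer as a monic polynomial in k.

k-1

Euclidean algorithm in ℚ[k]:
  -3k^4-12k^3+162k^2+588k-735 = (-3k-15)(k^3-k^2) + (147k^2+588k-735)
  k^3-k^2 = ((1/147)k-5/147)(147k^2+588k-735) + (25k-25)
  147k^2+588k-735 = ((147/25)k+147/5)(25k-25) + (0)
Last nonzero remainder: 25k-25. Dividing through by 25 gives the monic gcd k-1.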